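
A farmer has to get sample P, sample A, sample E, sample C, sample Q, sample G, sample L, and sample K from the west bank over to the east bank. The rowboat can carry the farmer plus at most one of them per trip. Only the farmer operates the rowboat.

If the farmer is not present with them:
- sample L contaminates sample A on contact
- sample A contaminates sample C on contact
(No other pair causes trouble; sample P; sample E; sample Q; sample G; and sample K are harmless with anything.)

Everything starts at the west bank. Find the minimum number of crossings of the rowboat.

17

Counting alone: the farmer can take at most 1 across per trip to the east bank, so moving all 8 needs at least 8 loaded trips out, with a return between consecutive ones — at least 15 crossings.
The safety rule pushes this higher. Following every safe sequence of crossings, the most of the 8 that can be at the east bank as the rowboat arrives there on crossing 15 is 7 — never all 8.
So no plan with fewer than 17 crossings exists, and this one achieves 17:
1. Farmer goes to the east bank with sample A.  [the west bank: sample C, sample E, sample G, sample K, sample L, sample P, sample Q | the east bank: sample A]
2. Farmer goes back to the west bank alone.  [the west bank: sample C, sample E, sample G, sample K, sample L, sample P, sample Q | the east bank: sample A]
3. Farmer goes to the east bank with sample P.  [the west bank: sample C, sample E, sample G, sample K, sample L, sample Q | the east bank: sample A, sample P]
4. Farmer goes back to the west bank alone.  [the west bank: sample C, sample E, sample G, sample K, sample L, sample Q | the east bank: sample A, sample P]
5. Farmer goes to the east bank with sample E.  [the west bank: sample C, sample G, sample K, sample L, sample Q | the east bank: sample A, sample E, sample P]
6. Farmer goes back to the west bank alone.  [the west bank: sample C, sample G, sample K, sample L, sample Q | the east bank: sample A, sample E, sample P]
7. Farmer goes to the east bank with sample C.  [the west bank: sample G, sample K, sample L, sample Q | the east bank: sample A, sample C, sample E, sample P]
8. Farmer goes back to the west bank with sample A.  [the west bank: sample A, sample G, sample K, sample L, sample Q | the east bank: sample C, sample E, sample P]
9. Farmer goes to the east bank with sample L.  [the west bank: sample A, sample G, sample K, sample Q | the east bank: sample C, sample E, sample L, sample P]
10. Farmer goes back to the west bank alone.  [the west bank: sample A, sample G, sample K, sample Q | the east bank: sample C, sample E, sample L, sample P]
11. Farmer goes to the east bank with sample Q.  [the west bank: sample A, sample G, sample K | the east bank: sample C, sample E, sample L, sample P, sample Q]
12. Farmer goes back to the west bank alone.  [the west bank: sample A, sample G, sample K | the east bank: sample C, sample E, sample L, sample P, sample Q]
13. Farmer goes to the east bank with sample G.  [the west bank: sample A, sample K | the east bank: sample C, sample E, sample G, sample L, sample P, sample Q]
14. Farmer goes back to the west bank alone.  [the west bank: sample A, sample K | the east bank: sample C, sample E, sample G, sample L, sample P, sample Q]
15. Farmer goes to the east bank with sample K.  [the west bank: sample A | the east bank: sample C, sample E, sample G, sample K, sample L, sample P, sample Q]
16. Farmer goes back to the west bank alone.  [the west bank: sample A | the east bank: sample C, sample E, sample G, sample K, sample L, sample P, sample Q]
17. Farmer goes to the east bank with sample A.  [the west bank: — | the east bank: sample A, sample C, sample E, sample G, sample K, sample L, sample P, sample Q]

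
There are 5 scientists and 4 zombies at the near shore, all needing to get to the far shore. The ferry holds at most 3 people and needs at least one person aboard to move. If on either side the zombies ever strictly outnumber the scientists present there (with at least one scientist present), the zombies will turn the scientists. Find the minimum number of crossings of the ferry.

7

Counting alone: each trip to the far shore takes at most 3 across and each return brings at least 1 back, so after t trips out (and t−1 returns) at most 3t − (t−1) of the 9 are across; that first reaches 9 at t = 4, so at least 7 crossings are needed.
The plan below uses exactly 7 crossings, so it is optimal:
1. 3 zombies → the far shore.  (the near shore: 5S 1Z; the far shore: 0S 3Z)
2. 1 zombie ← the near shore.  (the near shore: 5S 2Z; the far shore: 0S 2Z)
3. 3 scientists → the far shore.  (the near shore: 2S 2Z; the far shore: 3S 2Z)
4. 1 scientist ← the near shore.  (the near shore: 3S 2Z; the far shore: 2S 2Z)
5. 2 scientists and 1 zombie → the far shore.  (the near shore: 1S 1Z; the far shore: 4S 3Z)
6. 1 scientist ← the near shore.  (the near shore: 2S 1Z; the far shore: 3S 3Z)
7. 2 scientists and 1 zombie → the far shore.  (the near shore: 0S 0Z; the far shore: 5S 4Z)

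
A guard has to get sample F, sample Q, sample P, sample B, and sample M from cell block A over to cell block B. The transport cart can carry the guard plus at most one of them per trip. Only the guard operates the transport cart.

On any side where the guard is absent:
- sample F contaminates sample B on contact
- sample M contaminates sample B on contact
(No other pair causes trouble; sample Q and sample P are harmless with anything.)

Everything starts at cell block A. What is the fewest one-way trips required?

Counting alone: the guard can take at most 1 across per trip to cell block B, so moving all 5 needs at least 5 loaded trips out, with a return between consecutive ones — at least 9 crossings.
The safety rule pushes this higher. Following every safe sequence of crossings, the most of the 5 that can be at cell block B as the transport cart arrives there on crossing 9 is 4 — never all 5.
So no plan with fewer than 11 crossings exists, and this one achieves 11:
1. Guard goes to cell block B with sample B.
2. Guard goes back to cell block A alone.
3. Guard goes to cell block B with sample F.
4. Guard goes back to cell block A with sample B.
5. Guard goes to cell block B with sample M.
6. Guard goes back to cell block A alone.
7. Guard goes to cell block B with sample Q.
8. Guard goes back to cell block A alone.
9. Guard goes to cell block B with sample P.
10. Guard goes back to cell block A alone.
11. Guard goes to cell block B with sample B.

11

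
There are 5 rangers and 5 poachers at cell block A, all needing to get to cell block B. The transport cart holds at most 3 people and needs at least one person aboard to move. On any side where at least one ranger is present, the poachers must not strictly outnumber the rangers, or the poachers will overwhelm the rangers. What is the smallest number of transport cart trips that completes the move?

11

Counting alone: each trip to cell block B takes at most 3 across and each return brings at least 1 back, so after t trips out (and t−1 returns) at most 3t − (t−1) of the 10 are across; that first reaches 10 at t = 5, so at least 9 crossings are needed.
The safety rule pushes this higher. Following every safe sequence of crossings, the most of the 10 that can be at cell block B as the transport cart arrives there on crossing 9 is 9 — never all 10.
So no plan with fewer than 11 crossings exists, and this one achieves 11:
1. 2 poachers → cell block B.  (cell block A: 5R 3P; cell block B: 0R 2P)
2. 1 poacher ← cell block A.  (cell block A: 5R 4P; cell block B: 0R 1P)
3. 3 poachers → cell block B.  (cell block A: 5R 1P; cell block B: 0R 4P)
4. 1 poacher ← cell block A.  (cell block A: 5R 2P; cell block B: 0R 3P)
5. 3 rangers → cell block B.  (cell block A: 2R 2P; cell block B: 3R 3P)
6. 1 ranger and 1 poacher ← cell block A.  (cell block A: 3R 3P; cell block B: 2R 2P)
7. 3 rangers → cell block B.  (cell block A: 0R 3P; cell block B: 5R 2P)
8. 1 poacher ← cell block A.  (cell block A: 0R 4P; cell block B: 5R 1P)
9. 2 poachers → cell block B.  (cell block A: 0R 2P; cell block B: 5R 3P)
10. 1 poacher ← cell block A.  (cell block A: 0R 3P; cell block B: 5R 2P)
11. 3 poachers → cell block B.  (cell block A: 0R 0P; cell block B: 5R 5P)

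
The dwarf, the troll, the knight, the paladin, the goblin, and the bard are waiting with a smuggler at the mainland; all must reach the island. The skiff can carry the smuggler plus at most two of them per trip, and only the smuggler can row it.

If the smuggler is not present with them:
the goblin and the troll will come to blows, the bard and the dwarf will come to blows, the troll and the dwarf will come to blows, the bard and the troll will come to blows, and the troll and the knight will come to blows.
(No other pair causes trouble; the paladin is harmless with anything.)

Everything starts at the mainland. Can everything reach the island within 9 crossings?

Yes — this plan uses 9 crossings (≤ 9):
1. Smuggler goes to the island with the dwarf and the troll.  [the mainland: the bard, the goblin, the knight, the paladin | the island: the dwarf, the troll]
2. Smuggler goes back to the mainland with the dwarf.  [the mainland: the bard, the dwarf, the goblin, the knight, the paladin | the island: the troll]
3. Smuggler goes to the island with the dwarf and the knight.  [the mainland: the bard, the goblin, the paladin | the island: the dwarf, the knight, the troll]
4. Smuggler goes back to the mainland with the troll.  [the mainland: the bard, the goblin, the paladin, the troll | the island: the dwarf, the knight]
5. Smuggler goes to the island with the paladin and the troll.  [the mainland: the bard, the goblin | the island: the dwarf, the knight, the paladin, the troll]
6. Smuggler goes back to the mainland with the troll.  [the mainland: the bard, the goblin, the troll | the island: the dwarf, the knight, the paladin]
7. Smuggler goes to the island with the goblin and the troll.  [the mainland: the bard | the island: the dwarf, the goblin, the knight, the paladin, the troll]
8. Smuggler goes back to the mainland with the troll.  [the mainland: the bard, the troll | the island: the dwarf, the goblin, the knight, the paladin]
9. Smuggler goes to the island with the bard and the troll.  [the mainland: — | the island: the bard, the dwarf, the goblin, the knight, the paladin, the troll]

Yes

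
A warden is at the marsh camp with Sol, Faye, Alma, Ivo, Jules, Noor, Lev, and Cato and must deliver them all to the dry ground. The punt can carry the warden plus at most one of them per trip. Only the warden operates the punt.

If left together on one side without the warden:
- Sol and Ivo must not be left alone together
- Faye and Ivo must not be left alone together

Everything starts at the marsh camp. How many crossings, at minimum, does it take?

Counting alone: the warden can take at most 1 across per trip to the dry ground, so moving all 8 needs at least 8 loaded trips out, with a return between consecutive ones — at least 15 crossings.
The safety rule pushes this higher. Following every safe sequence of crossings, the most of the 8 that can be at the dry ground as the punt arrives there on crossing 15 is 7 — never all 8.
So no plan with fewer than 17 crossings exists, and this one achieves 17:
1. Warden goes to the dry ground with Ivo.  [the marsh camp: Alma, Cato, Faye, Jules, Lev, Noor, Sol | the dry ground: Ivo]
2. Warden goes back to the marsh camp alone.  [the marsh camp: Alma, Cato, Faye, Jules, Lev, Noor, Sol | the dry ground: Ivo]
3. Warden goes to the dry ground with Sol.  [the marsh camp: Alma, Cato, Faye, Jules, Lev, Noor | the dry ground: Ivo, Sol]
4. Warden goes back to the marsh camp with Ivo.  [the marsh camp: Alma, Cato, Faye, Ivo, Jules, Lev, Noor | the dry ground: Sol]
5. Warden goes to the dry ground with Faye.  [the marsh camp: Alma, Cato, Ivo, Jules, Lev, Noor | the dry ground: Faye, Sol]
6. Warden goes back to the marsh camp alone.  [the marsh camp: Alma, Cato, Ivo, Jules, Lev, Noor | the dry ground: Faye, Sol]
7. Warden goes to the dry ground with Alma.  [the marsh camp: Cato, Ivo, Jules, Lev, Noor | the dry ground: Alma, Faye, Sol]
8. Warden goes back to the marsh camp alone.  [the marsh camp: Cato, Ivo, Jules, Lev, Noor | the dry ground: Alma, Faye, Sol]
9. Warden goes to the dry ground with Jules.  [the marsh camp: Cato, Ivo, Lev, Noor | the dry ground: Alma, Faye, Jules, Sol]
10. Warden goes back to the marsh camp alone.  [the marsh camp: Cato, Ivo, Lev, Noor | the dry ground: Alma, Faye, Jules, Sol]
11. Warden goes to the dry ground with Noor.  [the marsh camp: Cato, Ivo, Lev | the dry ground: Alma, Faye, Jules, Noor, Sol]
12. Warden goes back to the marsh camp alone.  [the marsh camp: Cato, Ivo, Lev | the dry ground: Alma, Faye, Jules, Noor, Sol]
13. Warden goes to the dry ground with Lev.  [the marsh camp: Cato, Ivo | the dry ground: Alma, Faye, Jules, Lev, Noor, Sol]
14. Warden goes back to the marsh camp alone.  [the marsh camp: Cato, Ivo | the dry ground: Alma, Faye, Jules, Lev, Noor, Sol]
15. Warden goes to the dry ground with Cato.  [the marsh camp: Ivo | the dry ground: Alma, Cato, Faye, Jules, Lev, Noor, Sol]
16. Warden goes back to the marsh camp alone.  [the marsh camp: Ivo | the dry ground: Alma, Cato, Faye, Jules, Lev, Noor, Sol]
17. Warden goes to the dry ground with Ivo.  [the marsh camp: — | the dry ground: Alma, Cato, Faye, Ivo, Jules, Lev, Noor, Sol]

17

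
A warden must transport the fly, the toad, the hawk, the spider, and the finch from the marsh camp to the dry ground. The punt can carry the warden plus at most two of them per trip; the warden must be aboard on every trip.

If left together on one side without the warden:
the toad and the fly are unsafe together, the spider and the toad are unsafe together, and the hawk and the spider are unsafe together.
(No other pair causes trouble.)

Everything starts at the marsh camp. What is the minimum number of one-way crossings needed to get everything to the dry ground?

Counting alone: the warden can take at most 2 across per trip to the dry ground, so moving all 5 needs at least 3 loaded trips out, with a return between consecutive ones — at least 5 crossings.
The plan below uses exactly 5 crossings, so it is optimal:
1. Warden goes to the dry ground with the fly and the spider.  [the marsh camp: the finch, the hawk, the toad | the dry ground: the fly, the spider]
2. Warden goes back to the marsh camp alone.  [the marsh camp: the finch, the hawk, the toad | the dry ground: the fly, the spider]
3. Warden goes to the dry ground with the finch.  [the marsh camp: the hawk, the toad | the dry ground: the finch, the fly, the spider]
4. Warden goes back to the marsh camp alone.  [the marsh camp: the hawk, the toad | the dry ground: the finch, the fly, the spider]
5. Warden goes to the dry ground with the hawk and the toad.  [the marsh camp: — | the dry ground: the finch, the fly, the hawk, the spider, the toad]

5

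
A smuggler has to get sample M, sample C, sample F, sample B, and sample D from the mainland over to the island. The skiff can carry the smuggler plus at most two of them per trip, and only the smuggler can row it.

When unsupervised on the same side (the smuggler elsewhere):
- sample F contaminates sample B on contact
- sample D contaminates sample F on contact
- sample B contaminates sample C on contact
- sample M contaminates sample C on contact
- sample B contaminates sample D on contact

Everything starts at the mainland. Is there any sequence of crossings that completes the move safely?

No

Whatever the first load, the items left behind include a forbidden pair without the smuggler. No opening move is safe, so no plan exists.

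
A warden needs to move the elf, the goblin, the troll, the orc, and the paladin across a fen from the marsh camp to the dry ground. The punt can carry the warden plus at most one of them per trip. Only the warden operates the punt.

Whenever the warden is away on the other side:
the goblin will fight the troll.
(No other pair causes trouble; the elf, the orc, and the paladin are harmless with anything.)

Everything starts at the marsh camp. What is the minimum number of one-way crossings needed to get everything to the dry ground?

Counting alone: the warden can take at most 1 across per trip to the dry ground, so moving all 5 needs at least 5 loaded trips out, with a return between consecutive ones — at least 9 crossings.
The plan below uses exactly 9 crossings, so it is optimal:
1. Warden goes to the dry ground with the goblin.  [the marsh camp: the elf, the orc, the paladin, the troll | the dry ground: the goblin]
2. Warden goes back to the marsh camp alone.  [the marsh camp: the elf, the orc, the paladin, the troll | the dry ground: the goblin]
3. Warden goes to the dry ground with the elf.  [the marsh camp: the orc, the paladin, the troll | the dry ground: the elf, the goblin]
4. Warden goes back to the marsh camp alone.  [the marsh camp: the orc, the paladin, the troll | the dry ground: the elf, the goblin]
5. Warden goes to the dry ground with the orc.  [the marsh camp: the paladin, the troll | the dry ground: the elf, the goblin, the orc]
6. Warden goes back to the marsh camp alone.  [the marsh camp: the paladin, the troll | the dry ground: the elf, the goblin, the orc]
7. Warden goes to the dry ground with the paladin.  [the marsh camp: the troll | the dry ground: the elf, the goblin, the orc, the paladin]
8. Warden goes back to the marsh camp alone.  [the marsh camp: the troll | the dry ground: the elf, the goblin, the orc, the paladin]
9. Warden goes to the dry ground with the troll.  [the marsh camp: — | the dry ground: the elf, the goblin, the orc, the paladin, the troll]

9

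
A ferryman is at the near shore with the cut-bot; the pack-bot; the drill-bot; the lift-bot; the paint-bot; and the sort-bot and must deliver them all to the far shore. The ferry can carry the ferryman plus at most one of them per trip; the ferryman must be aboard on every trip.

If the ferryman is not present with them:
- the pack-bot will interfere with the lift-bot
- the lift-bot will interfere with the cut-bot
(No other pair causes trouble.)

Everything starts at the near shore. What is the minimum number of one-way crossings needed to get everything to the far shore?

13

Counting alone: the ferryman can take at most 1 across per trip to the far shore, so moving all 6 needs at least 6 loaded trips out, with a return between consecutive ones — at least 11 crossings.
The safety rule pushes this higher. Following every safe sequence of crossings, the most of the 6 that can be at the far shore as the ferry arrives there on crossing 11 is 5 — never all 6.
So no plan with fewer than 13 crossings exists, and this one achieves 13:
1. Ferryman goes to the far shore with the lift-bot.
2. Ferryman goes back to the near shore alone.
3. Ferryman goes to the far shore with the cut-bot.
4. Ferryman goes back to the near shore with the lift-bot.
5. Ferryman goes to the far shore with the pack-bot.
6. Ferryman goes back to the near shore alone.
7. Ferryman goes to the far shore with the drill-bot.
8. Ferryman goes back to the near shore alone.
9. Ferryman goes to the far shore with the paint-bot.
10. Ferryman goes back to the near shore alone.
11. Ferryman goes to the far shore with the sort-bot.
12. Ferryman goes back to the near shore alone.
13. Ferryman goes to the far shore with the lift-bot.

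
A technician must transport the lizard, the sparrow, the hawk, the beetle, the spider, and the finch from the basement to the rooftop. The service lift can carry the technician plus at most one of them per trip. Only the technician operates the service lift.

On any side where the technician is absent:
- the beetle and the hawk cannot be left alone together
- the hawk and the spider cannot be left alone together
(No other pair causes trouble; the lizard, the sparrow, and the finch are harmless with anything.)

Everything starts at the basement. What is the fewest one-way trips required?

Counting alone: the technician can take at most 1 across per trip to the rooftop, so moving all 6 needs at least 6 loaded trips out, with a return between consecutive ones — at least 11 crossings.
The safety rule pushes this higher. Following every safe sequence of crossings, the most of the 6 that can be at the rooftop as the service lift arrives there on crossing 11 is 5 — never all 6.
So no plan with fewer than 13 crossings exists, and this one achieves 13:
1. Technician goes to the rooftop with the hawk.
2. Technician goes back to the basement alone.
3. Technician goes to the rooftop with the lizard.
4. Technician goes back to the basement alone.
5. Technician goes to the rooftop with the sparrow.
6. Technician goes back to the basement alone.
7. Technician goes to the rooftop with the beetle.
8. Technician goes back to the basement with the hawk.
9. Technician goes to the rooftop with the spider.
10. Technician goes back to the basement alone.
11. Technician goes to the rooftop with the finch.
12. Technician goes back to the basement alone.
13. Technician goes to the rooftop with the hawk.

13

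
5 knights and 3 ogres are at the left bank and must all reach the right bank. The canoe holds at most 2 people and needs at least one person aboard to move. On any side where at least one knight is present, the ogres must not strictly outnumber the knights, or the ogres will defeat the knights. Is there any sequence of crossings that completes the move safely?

1. 2 ogres → the right bank.  (the left bank: 5K 1O; the right bank: 0K 2O)
2. 1 ogre ← the left bank.  (the left bank: 5K 2O; the right bank: 0K 1O)
3. 2 ogres → the right bank.  (the left bank: 5K 0O; the right bank: 0K 3O)
4. 1 ogre ← the left bank.  (the left bank: 5K 1O; the right bank: 0K 2O)
5. 2 knights → the right bank.  (the left bank: 3K 1O; the right bank: 2K 2O)
6. 1 ogre ← the left bank.  (the left bank: 3K 2O; the right bank: 2K 1O)
7. 1 knight and 1 ogre → the right bank.  (the left bank: 2K 1O; the right bank: 3K 2O)
8. 1 ogre ← the left bank.  (the left bank: 2K 2O; the right bank: 3K 1O)
9. 2 ogres → the right bank.  (the left bank: 2K 0O; the right bank: 3K 3O)
10. 1 ogre ← the left bank.  (the left bank: 2K 1O; the right bank: 3K 2O)
11. 1 knight and 1 ogre → the right bank.  (the left bank: 1K 0O; the right bank: 4K 3O)
12. 1 ogre ← the left bank.  (the left bank: 1K 1O; the right bank: 4K 2O)
13. 1 knight and 1 ogre → the right bank.  (the left bank: 0K 0O; the right bank: 5K 3O)

Yes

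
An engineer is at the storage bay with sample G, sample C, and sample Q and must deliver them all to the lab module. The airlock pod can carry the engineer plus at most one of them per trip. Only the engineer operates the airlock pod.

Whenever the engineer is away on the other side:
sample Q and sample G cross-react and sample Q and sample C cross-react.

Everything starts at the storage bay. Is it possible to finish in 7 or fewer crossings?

Yes

Yes — this plan uses 7 crossings (≤ 7):
1. Engineer goes to the lab module with sample Q.  [the storage bay: sample C, sample G | the lab module: sample Q]
2. Engineer goes back to the storage bay alone.  [the storage bay: sample C, sample G | the lab module: sample Q]
3. Engineer goes to the lab module with sample G.  [the storage bay: sample C | the lab module: sample G, sample Q]
4. Engineer goes back to the storage bay with sample Q.  [the storage bay: sample C, sample Q | the lab module: sample G]
5. Engineer goes to the lab module with sample C.  [the storage bay: sample Q | the lab module: sample C, sample G]
6. Engineer goes back to the storage bay alone.  [the storage bay: sample Q | the lab module: sample C, sample G]
7. Engineer goes to the lab module with sample Q.  [the storage bay: — | the lab module: sample C, sample G, sample Q]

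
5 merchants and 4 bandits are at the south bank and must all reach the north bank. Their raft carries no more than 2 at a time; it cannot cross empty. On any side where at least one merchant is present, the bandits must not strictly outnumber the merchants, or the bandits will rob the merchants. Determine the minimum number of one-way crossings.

15

Counting alone: each trip to the north bank takes at most 2 across and each return brings at least 1 back, so after t trips out (and t−1 returns) at most 2t − (t−1) of the 9 are across; that first reaches 9 at t = 8, so at least 15 crossings are needed.
The plan below uses exactly 15 crossings, so it is optimal:
1. 2 bandits → the north bank.  (the south bank: 5M 2B; the north bank: 0M 2B)
2. 1 bandit ← the south bank.  (the south bank: 5M 3B; the north bank: 0M 1B)
3. 2 bandits → the north bank.  (the south bank: 5M 1B; the north bank: 0M 3B)
4. 1 bandit ← the south bank.  (the south bank: 5M 2B; the north bank: 0M 2B)
5. 2 merchants → the north bank.  (the south bank: 3M 2B; the north bank: 2M 2B)
6. 1 bandit ← the south bank.  (the south bank: 3M 3B; the north bank: 2M 1B)
7. 1 merchant and 1 bandit → the north bank.  (the south bank: 2M 2B; the north bank: 3M 2B)
8. 1 merchant ← the south bank.  (the south bank: 3M 2B; the north bank: 2M 2B)
9. 1 merchant and 1 bandit → the north bank.  (the south bank: 2M 1B; the north bank: 3M 3B)
10. 1 bandit ← the south bank.  (the south bank: 2M 2B; the north bank: 3M 2B)
11. 1 merchant and 1 bandit → the north bank.  (the south bank: 1M 1B; the north bank: 4M 3B)
12. 1 merchant ← the south bank.  (the south bank: 2M 1B; the north bank: 3M 3B)
13. 1 merchant and 1 bandit → the north bank.  (the south bank: 1M 0B; the north bank: 4M 4B)
14. 1 bandit ← the south bank.  (the south bank: 1M 1B; the north bank: 4M 3B)
15. 1 merchant and 1 bandit → the north bank.  (the south bank: 0M 0B; the north bank: 5M 4B)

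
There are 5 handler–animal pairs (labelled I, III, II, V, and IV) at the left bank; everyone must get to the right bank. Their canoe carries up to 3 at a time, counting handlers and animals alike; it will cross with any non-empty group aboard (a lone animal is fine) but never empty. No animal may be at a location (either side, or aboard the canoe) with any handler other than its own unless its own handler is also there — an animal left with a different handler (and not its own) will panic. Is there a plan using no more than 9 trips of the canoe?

No

Counting alone: each trip to the right bank takes at most 3 across and each return brings at least 1 back, so after t trips out (and t−1 returns) at most 3t − (t−1) of the 10 are across; that first reaches 10 at t = 5, so at least 9 crossings are needed.
The safety rule pushes this higher. Following every safe sequence of crossings, the most of the 10 that can be at the right bank as the canoe arrives there on crossing 9 is 9 — never all 10.
So the move cannot be finished within 9 crossings. (The shortest complete plan takes 11:)
1. animal I and handler I cross → the right bank.
2. handler I crosses ← the left bank.
3. animal II, animal III, and animal V cross → the right bank.
4. animal I crosses ← the left bank.
5. handler II, handler III, and handler V cross → the right bank.
6. animal III and handler III cross ← the left bank.
7. handler I, handler III, and handler IV cross → the right bank.
8. animal II crosses ← the left bank.
9. animal I and animal III cross → the right bank.
10. animal I crosses ← the left bank.
11. animal I, animal II, and animal IV cross → the right bank.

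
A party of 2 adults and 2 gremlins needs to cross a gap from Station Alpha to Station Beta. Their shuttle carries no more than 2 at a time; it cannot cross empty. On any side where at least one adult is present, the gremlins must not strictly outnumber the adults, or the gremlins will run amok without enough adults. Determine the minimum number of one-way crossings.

Counting alone: each trip to Station Beta takes at most 2 across and each return brings at least 1 back, so after t trips out (and t−1 returns) at most 2t − (t−1) of the 4 are across; that first reaches 4 at t = 3, so at least 5 crossings are needed.
The plan below uses exactly 5 crossings, so it is optimal:
1. 2 gremlins → Station Beta.  (Station Alpha: 2A 0G; Station Beta: 0A 2G)
2. 1 gremlin ← Station Alpha.  (Station Alpha: 2A 1G; Station Beta: 0A 1G)
3. 2 adults → Station Beta.  (Station Alpha: 0A 1G; Station Beta: 2A 1G)
4. 1 gremlin ← Station Alpha.  (Station Alpha: 0A 2G; Station Beta: 2A 0G)
5. 2 gremlins → Station Beta.  (Station Alpha: 0A 0G; Station Beta: 2A 2G)

5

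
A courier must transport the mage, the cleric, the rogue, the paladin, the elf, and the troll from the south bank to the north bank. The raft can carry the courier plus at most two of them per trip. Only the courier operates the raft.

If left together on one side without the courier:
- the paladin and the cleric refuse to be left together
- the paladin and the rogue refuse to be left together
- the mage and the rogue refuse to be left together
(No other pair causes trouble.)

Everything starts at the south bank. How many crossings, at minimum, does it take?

5

Counting alone: the courier can take at most 2 across per trip to the north bank, so moving all 6 needs at least 3 loaded trips out, with a return between consecutive ones — at least 5 crossings.
The plan below uses exactly 5 crossings, so it is optimal:
1. Courier goes to the north bank with the mage and the paladin.
2. Courier goes back to the south bank alone.
3. Courier goes to the north bank with the elf and the troll.
4. Courier goes back to the south bank alone.
5. Courier goes to the north bank with the cleric and the rogue.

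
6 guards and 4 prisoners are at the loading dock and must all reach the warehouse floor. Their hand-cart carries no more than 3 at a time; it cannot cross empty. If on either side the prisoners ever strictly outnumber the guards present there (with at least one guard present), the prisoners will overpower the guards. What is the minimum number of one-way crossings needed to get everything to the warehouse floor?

Counting alone: each trip to the warehouse floor takes at most 3 across and each return brings at least 1 back, so after t trips out (and t−1 returns) at most 3t − (t−1) of the 10 are across; that first reaches 10 at t = 5, so at least 9 crossings are needed.
The plan below uses exactly 9 crossings, so it is optimal:
1. 2 prisoners → the warehouse floor.  (the loading dock: 6G 2P; the warehouse floor: 0G 2P)
2. 1 prisoner ← the loading dock.  (the loading dock: 6G 3P; the warehouse floor: 0G 1P)
3. 3 prisoners → the warehouse floor.  (the loading dock: 6G 0P; the warehouse floor: 0G 4P)
4. 1 prisoner ← the loading dock.  (the loading dock: 6G 1P; the warehouse floor: 0G 3P)
5. 3 guards → the warehouse floor.  (the loading dock: 3G 1P; the warehouse floor: 3G 3P)
6. 1 prisoner ← the loading dock.  (the loading dock: 3G 2P; the warehouse floor: 3G 2P)
7. 1 guard and 2 prisoners → the warehouse floor.  (the loading dock: 2G 0P; the warehouse floor: 4G 4P)
8. 1 prisoner ← the loading dock.  (the loading dock: 2G 1P; the warehouse floor: 4G 3P)
9. 2 guards and 1 prisoner → the warehouse floor.  (the loading dock: 0G 0P; the warehouse floor: 6G 4P)

9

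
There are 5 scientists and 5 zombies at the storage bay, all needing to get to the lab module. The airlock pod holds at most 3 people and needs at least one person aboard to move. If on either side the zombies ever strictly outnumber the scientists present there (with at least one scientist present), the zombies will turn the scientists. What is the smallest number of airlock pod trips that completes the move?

11

Counting alone: each trip to the lab module takes at most 3 across and each return brings at least 1 back, so after t trips out (and t−1 returns) at most 3t − (t−1) of the 10 are across; that first reaches 10 at t = 5, so at least 9 crossings are needed.
The safety rule pushes this higher. Following every safe sequence of crossings, the most of the 10 that can be at the lab module as the airlock pod arrives there on crossing 9 is 9 — never all 10.
So no plan with fewer than 11 crossings exists, and this one achieves 11:
1. 2 zombies → the lab module.  (the storage bay: 5S 3Z; the lab module: 0S 2Z)
2. 1 zombie ← the storage bay.  (the storage bay: 5S 4Z; the lab module: 0S 1Z)
3. 3 zombies → the lab module.  (the storage bay: 5S 1Z; the lab module: 0S 4Z)
4. 1 zombie ← the storage bay.  (the storage bay: 5S 2Z; the lab module: 0S 3Z)
5. 3 scientists → the lab module.  (the storage bay: 2S 2Z; the lab module: 3S 3Z)
6. 1 scientist and 1 zombie ← the storage bay.  (the storage bay: 3S 3Z; the lab module: 2S 2Z)
7. 3 scientists → the lab module.  (the storage bay: 0S 3Z; the lab module: 5S 2Z)
8. 1 zombie ← the storage bay.  (the storage bay: 0S 4Z; the lab module: 5S 1Z)
9. 2 zombies → the lab module.  (the storage bay: 0S 2Z; the lab module: 5S 3Z)
10. 1 zombie ← the storage bay.  (the storage bay: 0S 3Z; the lab module: 5S 2Z)
11. 3 zombies → the lab module.  (the storage bay: 0S 0Z; the lab module: 5S 5Z)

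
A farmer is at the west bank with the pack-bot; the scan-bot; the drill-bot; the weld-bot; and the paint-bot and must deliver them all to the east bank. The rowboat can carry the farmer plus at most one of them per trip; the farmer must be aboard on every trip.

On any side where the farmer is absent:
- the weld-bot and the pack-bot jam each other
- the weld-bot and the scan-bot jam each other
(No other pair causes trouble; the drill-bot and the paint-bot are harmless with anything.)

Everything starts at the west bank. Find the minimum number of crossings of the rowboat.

11

Counting alone: the farmer can take at most 1 across per trip to the east bank, so moving all 5 needs at least 5 loaded trips out, with a return between consecutive ones — at least 9 crossings.
The safety rule pushes this higher. Following every safe sequence of crossings, the most of the 5 that can be at the east bank as the rowboat arrives there on crossing 9 is 4 — never all 5.
So no plan with fewer than 11 crossings exists, and this one achieves 11:
1. Farmer goes to the east bank with the weld-bot.
2. Farmer goes back to the west bank alone.
3. Farmer goes to the east bank with the pack-bot.
4. Farmer goes back to the west bank with the weld-bot.
5. Farmer goes to the east bank with the scan-bot.
6. Farmer goes back to the west bank alone.
7. Farmer goes to the east bank with the drill-bot.
8. Farmer goes back to the west bank alone.
9. Farmer goes to the east bank with the paint-bot.
10. Farmer goes back to the west bank alone.
11. Farmer goes to the east bank with the weld-bot.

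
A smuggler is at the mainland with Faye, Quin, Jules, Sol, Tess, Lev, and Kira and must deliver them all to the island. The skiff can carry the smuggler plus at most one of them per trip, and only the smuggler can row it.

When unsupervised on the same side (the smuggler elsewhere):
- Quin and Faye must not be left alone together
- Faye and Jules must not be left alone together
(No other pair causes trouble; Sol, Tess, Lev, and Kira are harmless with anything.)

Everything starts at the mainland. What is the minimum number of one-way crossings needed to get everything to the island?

Counting alone: the smuggler can take at most 1 across per trip to the island, so moving all 7 needs at least 7 loaded trips out, with a return between consecutive ones — at least 13 crossings.
The safety rule pushes this higher. Following every safe sequence of crossings, the most of the 7 that can be at the island as the skiff arrives there on crossing 13 is 6 — never all 7.
So no plan with fewer than 15 crossings exists, and this one achieves 15:
1. Smuggler goes to the island with Faye.
2. Smuggler goes back to the mainland alone.
3. Smuggler goes to the island with Quin.
4. Smuggler goes back to the mainland with Faye.
5. Smuggler goes to the island with Jules.
6. Smuggler goes back to the mainland alone.
7. Smuggler goes to the island with Sol.
8. Smuggler goes back to the mainland alone.
9. Smuggler goes to the island with Tess.
10. Smuggler goes back to the mainland alone.
11. Smuggler goes to the island with Lev.
12. Smuggler goes back to the mainland alone.
13. Smuggler goes to the island with Kira.
14. Smuggler goes back to the mainland alone.
15. Smuggler goes to the island with Faye.

15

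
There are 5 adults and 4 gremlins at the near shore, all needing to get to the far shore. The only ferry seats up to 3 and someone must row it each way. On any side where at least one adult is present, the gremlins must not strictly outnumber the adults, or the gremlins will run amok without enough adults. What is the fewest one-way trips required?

Counting alone: each trip to the far shore takes at most 3 across and each return brings at least 1 back, so after t trips out (and t−1 returns) at most 3t − (t−1) of the 9 are across; that first reaches 9 at t = 4, so at least 7 crossings are needed.
The plan below uses exactly 7 crossings, so it is optimal:
1. 3 gremlins → the far shore.  (the near shore: 5A 1G; the far shore: 0A 3G)
2. 1 gremlin ← the near shore.  (the near shore: 5A 2G; the far shore: 0A 2G)
3. 3 adults → the far shore.  (the near shore: 2A 2G; the far shore: 3A 2G)
4. 1 adult ← the near shore.  (the near shore: 3A 2G; the far shore: 2A 2G)
5. 2 adults and 1 gremlin → the far shore.  (the near shore: 1A 1G; the far shore: 4A 3G)
6. 1 adult ← the near shore.  (the near shore: 2A 1G; the far shore: 3A 3G)
7. 2 adults and 1 gremlin → the far shore.  (the near shore: 0A 0G; the far shore: 5A 4G)

7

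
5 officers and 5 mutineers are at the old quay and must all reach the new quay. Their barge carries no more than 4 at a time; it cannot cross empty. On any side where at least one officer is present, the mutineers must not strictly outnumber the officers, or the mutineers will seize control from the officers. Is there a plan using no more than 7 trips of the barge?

Yes — this plan uses 7 crossings (≤ 7):
1. 2 mutineers → the new quay.  (the old quay: 5O 3M; the new quay: 0O 2M)
2. 1 mutineer ← the old quay.  (the old quay: 5O 4M; the new quay: 0O 1M)
3. 4 mutineers → the new quay.  (the old quay: 5O 0M; the new quay: 0O 5M)
4. 1 mutineer ← the old quay.  (the old quay: 5O 1M; the new quay: 0O 4M)
5. 4 officers → the new quay.  (the old quay: 1O 1M; the new quay: 4O 4M)
6. 1 officer and 1 mutineer ← the old quay.  (the old quay: 2O 2M; the new quay: 3O 3M)
7. 2 officers and 2 mutineers → the new quay.  (the old quay: 0O 0M; the new quay: 5O 5M)

Yes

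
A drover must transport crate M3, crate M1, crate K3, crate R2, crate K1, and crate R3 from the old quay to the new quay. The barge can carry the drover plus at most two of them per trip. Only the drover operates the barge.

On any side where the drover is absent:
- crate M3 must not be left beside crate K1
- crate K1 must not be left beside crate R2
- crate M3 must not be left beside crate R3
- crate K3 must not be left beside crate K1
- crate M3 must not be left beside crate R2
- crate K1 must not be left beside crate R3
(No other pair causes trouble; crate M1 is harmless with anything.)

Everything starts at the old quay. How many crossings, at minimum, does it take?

9

Counting alone: the drover can take at most 2 across per trip to the new quay, so moving all 6 needs at least 3 loaded trips out, with a return between consecutive ones — at least 5 crossings.
The safety rule pushes this higher. Following every safe sequence of crossings, the most of the 6 that can be at the new quay as the barge arrives there on crossings 5, 7 is 4, 5 respectively — never all 6.
So no plan with fewer than 9 crossings exists, and this one achieves 9:
1. Drover goes to the new quay with crate K1 and crate M3.
2. Drover goes back to the old quay with crate M3.
3. Drover goes to the new quay with crate M1 and crate M3.
4. Drover goes back to the old quay with crate M3.
5. Drover goes to the new quay with crate K3 and crate M3.
6. Drover goes back to the old quay with crate K1.
7. Drover goes to the new quay with crate R2 and crate R3.
8. Drover goes back to the old quay with crate M3.
9. Drover goes to the new quay with crate K1 and crate M3.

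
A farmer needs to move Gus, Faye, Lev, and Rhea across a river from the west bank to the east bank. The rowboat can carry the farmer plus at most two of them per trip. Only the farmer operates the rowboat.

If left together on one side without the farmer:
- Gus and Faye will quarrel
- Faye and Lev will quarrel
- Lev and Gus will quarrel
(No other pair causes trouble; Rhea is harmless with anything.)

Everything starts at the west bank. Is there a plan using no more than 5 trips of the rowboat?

Yes

Yes — this plan uses 5 crossings (≤ 5):
1. Farmer goes to the east bank with Faye and Gus.
2. Farmer goes back to the west bank with Gus.
3. Farmer goes to the east bank with Gus and Rhea.
4. Farmer goes back to the west bank with Gus.
5. Farmer goes to the east bank with Gus and Lev.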